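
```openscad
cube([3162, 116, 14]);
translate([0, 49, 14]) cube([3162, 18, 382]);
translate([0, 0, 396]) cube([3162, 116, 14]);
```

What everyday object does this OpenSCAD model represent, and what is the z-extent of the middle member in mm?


An I-beam. The web height is 382 mm.

Two wide flanges with a thin centred web — an I-beam. Overall 410 mm minus two 14 mm flanges gives a web of 410 − 2·14 = 382 mm.


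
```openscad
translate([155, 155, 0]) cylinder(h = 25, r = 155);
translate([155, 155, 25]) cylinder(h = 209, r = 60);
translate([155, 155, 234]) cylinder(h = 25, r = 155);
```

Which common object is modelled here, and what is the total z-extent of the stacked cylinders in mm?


A spool. The overall height is 259 mm.

Three coaxial cylinders, large–small–large — a spool. Two 25 mm flanges and a 209 mm core give 25 + 209 + 25 = 259 mm.


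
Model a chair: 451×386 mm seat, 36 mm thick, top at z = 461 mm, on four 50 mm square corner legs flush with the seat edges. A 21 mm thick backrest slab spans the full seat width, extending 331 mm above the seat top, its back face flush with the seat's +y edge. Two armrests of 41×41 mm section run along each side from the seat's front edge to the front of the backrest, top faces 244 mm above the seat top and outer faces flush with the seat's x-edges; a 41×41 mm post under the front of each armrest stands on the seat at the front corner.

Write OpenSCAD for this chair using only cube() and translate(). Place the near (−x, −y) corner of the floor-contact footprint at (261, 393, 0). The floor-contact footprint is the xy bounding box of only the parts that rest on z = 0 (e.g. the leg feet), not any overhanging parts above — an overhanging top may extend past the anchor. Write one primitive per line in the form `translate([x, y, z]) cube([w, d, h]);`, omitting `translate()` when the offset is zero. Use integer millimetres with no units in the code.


// leg_h = 461 - 36 = 425
// arm post h = 244 - 41 = 203
translate([261, 393, 425]) cube([451, 386, 36]);
translate([261, 393, 0]) cube([50, 50, 425]);
translate([662, 393, 0]) cube([50, 50, 425]);
translate([261, 729, 0]) cube([50, 50, 425]);
translate([662, 729, 0]) cube([50, 50, 425]);
translate([261, 758, 461]) cube([451, 21, 331]);
translate([261, 393, 664]) cube([41, 365, 41]);
translate([671, 393, 664]) cube([41, 365, 41]);
translate([261, 393, 461]) cube([41, 41, 203]);
translate([671, 393, 461]) cube([41, 41, 203]);


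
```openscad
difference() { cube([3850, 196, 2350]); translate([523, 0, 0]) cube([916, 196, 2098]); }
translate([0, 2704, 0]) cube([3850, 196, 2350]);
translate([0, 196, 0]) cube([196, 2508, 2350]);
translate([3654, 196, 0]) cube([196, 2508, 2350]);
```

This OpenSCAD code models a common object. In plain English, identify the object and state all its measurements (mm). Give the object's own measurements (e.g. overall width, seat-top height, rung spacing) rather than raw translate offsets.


A single room: four walls, each 2350 mm tall and 196 mm thick, enclosing an outside footprint 3850×2900 mm (x × y), no floor or roof. The front and back walls (−y and +y sides) run the full x-width; the side walls fit between their inner faces. A door opening 916 mm wide and 2098 mm tall is cut through the front wall from the floor up, its −x edge 523 mm from the wall's −x end.


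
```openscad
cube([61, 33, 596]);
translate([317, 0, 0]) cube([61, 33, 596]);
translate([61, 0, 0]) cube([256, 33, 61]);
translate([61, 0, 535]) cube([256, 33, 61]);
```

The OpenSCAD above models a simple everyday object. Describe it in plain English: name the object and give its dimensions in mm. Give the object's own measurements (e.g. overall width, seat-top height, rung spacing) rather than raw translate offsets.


A rectangular picture frame lying in the x–z plane (depth along y). The opening is 256 mm wide (x) by 474 mm tall (z), surrounded by a border 61 mm wide on all four sides. The frame is 33 mm deep and is made of two full-height vertical stiles with two horizontal rails fitted between them.


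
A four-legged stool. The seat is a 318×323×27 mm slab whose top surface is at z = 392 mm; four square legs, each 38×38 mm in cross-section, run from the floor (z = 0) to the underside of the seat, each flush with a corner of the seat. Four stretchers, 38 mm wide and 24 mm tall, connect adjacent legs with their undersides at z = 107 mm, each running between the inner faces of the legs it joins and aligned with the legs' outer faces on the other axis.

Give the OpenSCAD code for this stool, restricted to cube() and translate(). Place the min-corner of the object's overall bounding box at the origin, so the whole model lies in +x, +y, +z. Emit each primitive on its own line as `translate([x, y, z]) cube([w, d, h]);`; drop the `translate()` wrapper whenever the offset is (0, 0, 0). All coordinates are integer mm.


translate([0, 0, 365]) cube([318, 323, 27]);
cube([38, 38, 365]);
translate([280, 0, 0]) cube([38, 38, 365]);
translate([0, 285, 0]) cube([38, 38, 365]);
translate([280, 285, 0]) cube([38, 38, 365]);
translate([38, 0, 107]) cube([242, 38, 24]);
translate([38, 285, 107]) cube([242, 38, 24]);
translate([0, 38, 107]) cube([38, 247, 24]);
translate([280, 38, 107]) cube([38, 247, 24]);


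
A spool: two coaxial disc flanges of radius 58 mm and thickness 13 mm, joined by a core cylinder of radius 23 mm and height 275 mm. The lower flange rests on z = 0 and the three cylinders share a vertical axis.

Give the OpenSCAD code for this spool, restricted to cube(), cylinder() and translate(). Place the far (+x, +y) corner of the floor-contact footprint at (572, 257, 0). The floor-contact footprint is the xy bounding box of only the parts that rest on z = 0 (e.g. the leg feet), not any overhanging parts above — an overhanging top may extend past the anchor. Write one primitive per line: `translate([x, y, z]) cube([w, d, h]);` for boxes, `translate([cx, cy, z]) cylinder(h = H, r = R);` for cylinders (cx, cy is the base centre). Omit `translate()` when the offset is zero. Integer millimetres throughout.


translate([514, 199, 0]) cylinder(h = 13, r = 58);
translate([514, 199, 13]) cylinder(h = 275, r = 23);
translate([514, 199, 288]) cylinder(h = 13, r = 58);


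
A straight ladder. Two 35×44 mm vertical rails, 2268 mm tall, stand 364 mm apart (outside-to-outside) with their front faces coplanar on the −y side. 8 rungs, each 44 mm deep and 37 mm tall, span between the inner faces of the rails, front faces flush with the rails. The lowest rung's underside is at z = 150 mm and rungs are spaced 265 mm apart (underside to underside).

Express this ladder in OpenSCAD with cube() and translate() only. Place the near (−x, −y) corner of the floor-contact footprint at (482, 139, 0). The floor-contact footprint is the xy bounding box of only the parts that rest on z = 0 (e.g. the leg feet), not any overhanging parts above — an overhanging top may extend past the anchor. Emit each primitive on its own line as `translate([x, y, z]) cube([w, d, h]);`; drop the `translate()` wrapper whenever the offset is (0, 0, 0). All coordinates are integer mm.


// rung span = 364 - 2*35 = 294
// rung[k] z = 150 + k*265
translate([482, 139, 0]) cube([35, 44, 2268]);
translate([811, 139, 0]) cube([35, 44, 2268]);
translate([517, 139, 150]) cube([294, 44, 37]);
translate([517, 139, 415]) cube([294, 44, 37]);
translate([517, 139, 680]) cube([294, 44, 37]);
translate([517, 139, 945]) cube([294, 44, 37]);
translate([517, 139, 1210]) cube([294, 44, 37]);
translate([517, 139, 1475]) cube([294, 44, 37]);
translate([517, 139, 1740]) cube([294, 44, 37]);
translate([517, 139, 2005]) cube([294, 44, 37]);


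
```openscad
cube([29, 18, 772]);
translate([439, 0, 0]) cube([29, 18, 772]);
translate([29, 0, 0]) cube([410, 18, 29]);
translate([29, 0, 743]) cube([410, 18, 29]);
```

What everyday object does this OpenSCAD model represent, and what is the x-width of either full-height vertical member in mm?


A picture frame. The border width is 29 mm.

Four thin pieces enclosing a rectangular opening — a picture frame. The two full-height stiles are 772 mm tall; the top rail sits at z = 743 and is 29 mm tall, so the border above the opening is 772 − 743 = 29 mm, matching the stile x-width.


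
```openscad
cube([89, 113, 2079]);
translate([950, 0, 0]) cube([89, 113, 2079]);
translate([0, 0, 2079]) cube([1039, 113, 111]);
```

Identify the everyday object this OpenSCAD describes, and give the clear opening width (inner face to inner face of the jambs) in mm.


A door frame. The clear opening width is 861 mm.

Two 2079 mm tall posts with a header on top — a door frame. The left jamb is 89 mm wide at x = 0; the right jamb starts at x = 950. The clear opening is 950 − 89 = 861 mm.


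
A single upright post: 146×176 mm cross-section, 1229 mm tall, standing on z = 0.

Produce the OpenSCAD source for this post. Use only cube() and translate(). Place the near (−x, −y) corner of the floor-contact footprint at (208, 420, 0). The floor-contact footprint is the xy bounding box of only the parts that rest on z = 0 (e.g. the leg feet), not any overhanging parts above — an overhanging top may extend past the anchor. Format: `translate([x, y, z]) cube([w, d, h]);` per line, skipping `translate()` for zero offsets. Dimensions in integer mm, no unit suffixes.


translate([208, 420, 0]) cube([146, 176, 1229]);


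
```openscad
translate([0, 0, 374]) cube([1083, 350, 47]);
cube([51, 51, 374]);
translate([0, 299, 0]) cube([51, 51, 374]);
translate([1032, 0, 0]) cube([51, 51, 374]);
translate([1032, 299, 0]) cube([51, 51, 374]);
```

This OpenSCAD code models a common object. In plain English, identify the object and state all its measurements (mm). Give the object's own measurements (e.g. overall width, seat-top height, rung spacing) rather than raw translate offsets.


A bench: a 1083×350 mm seat slab, 47 mm thick, top at z = 421 mm, on four 51×51 mm square legs flush with the seat corners and standing on z = 0.


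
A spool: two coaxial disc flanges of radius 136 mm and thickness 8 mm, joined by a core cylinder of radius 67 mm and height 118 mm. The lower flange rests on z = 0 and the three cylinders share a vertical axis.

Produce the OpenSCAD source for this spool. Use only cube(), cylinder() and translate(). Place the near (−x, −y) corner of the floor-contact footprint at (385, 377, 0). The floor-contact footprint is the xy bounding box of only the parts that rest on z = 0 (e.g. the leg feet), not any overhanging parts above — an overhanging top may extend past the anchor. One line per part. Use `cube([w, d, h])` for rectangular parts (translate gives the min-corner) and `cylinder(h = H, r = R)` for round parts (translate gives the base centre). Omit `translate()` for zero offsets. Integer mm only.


translate([521, 513, 0]) cylinder(h = 8, r = 136);
translate([521, 513, 8]) cylinder(h = 118, r = 67);
translate([521, 513, 126]) cylinder(h = 8, r = 136);


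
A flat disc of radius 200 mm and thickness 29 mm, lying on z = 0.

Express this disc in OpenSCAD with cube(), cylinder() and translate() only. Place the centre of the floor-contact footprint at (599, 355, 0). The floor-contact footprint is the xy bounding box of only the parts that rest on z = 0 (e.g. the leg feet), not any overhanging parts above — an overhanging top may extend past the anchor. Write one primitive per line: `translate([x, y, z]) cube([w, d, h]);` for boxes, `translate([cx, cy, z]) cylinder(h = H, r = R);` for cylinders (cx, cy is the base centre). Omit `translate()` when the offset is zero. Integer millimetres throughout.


translate([599, 355, 0]) cylinder(h = 29, r = 200);


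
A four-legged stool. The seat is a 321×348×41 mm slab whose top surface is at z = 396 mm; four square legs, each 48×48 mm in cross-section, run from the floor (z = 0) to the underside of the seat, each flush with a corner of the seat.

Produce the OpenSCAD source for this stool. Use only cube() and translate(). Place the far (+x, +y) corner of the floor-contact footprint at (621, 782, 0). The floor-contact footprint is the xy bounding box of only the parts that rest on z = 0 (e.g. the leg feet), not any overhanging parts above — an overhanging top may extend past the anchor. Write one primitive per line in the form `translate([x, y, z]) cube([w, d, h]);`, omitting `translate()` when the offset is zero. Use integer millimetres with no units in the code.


translate([300, 434, 355]) cube([321, 348, 41]);
translate([300, 434, 0]) cube([48, 48, 355]);
translate([573, 434, 0]) cube([48, 48, 355]);
translate([300, 734, 0]) cube([48, 48, 355]);
translate([573, 734, 0]) cube([48, 48, 355]);


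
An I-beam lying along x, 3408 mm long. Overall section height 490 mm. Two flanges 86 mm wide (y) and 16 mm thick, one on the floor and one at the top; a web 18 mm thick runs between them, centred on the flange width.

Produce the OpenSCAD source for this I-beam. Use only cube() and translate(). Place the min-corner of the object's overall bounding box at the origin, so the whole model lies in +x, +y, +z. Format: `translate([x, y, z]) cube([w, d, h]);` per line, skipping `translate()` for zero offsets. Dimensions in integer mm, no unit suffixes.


cube([3408, 86, 16]);
translate([0, 34, 16]) cube([3408, 18, 458]);
translate([0, 0, 474]) cube([3408, 86, 16]);


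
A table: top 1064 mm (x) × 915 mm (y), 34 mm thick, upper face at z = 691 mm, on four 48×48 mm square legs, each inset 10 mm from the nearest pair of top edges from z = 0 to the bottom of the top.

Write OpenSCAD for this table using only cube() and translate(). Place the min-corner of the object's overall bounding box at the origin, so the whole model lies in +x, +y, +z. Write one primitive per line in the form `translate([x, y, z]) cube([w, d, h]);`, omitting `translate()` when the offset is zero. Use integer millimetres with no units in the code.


// leg_h = 691 - 34 = 657
translate([0, 0, 657]) cube([1064, 915, 34]);
translate([10, 10, 0]) cube([48, 48, 657]);
translate([1006, 10, 0]) cube([48, 48, 657]);
translate([10, 857, 0]) cube([48, 48, 657]);
translate([1006, 857, 0]) cube([48, 48, 657]);


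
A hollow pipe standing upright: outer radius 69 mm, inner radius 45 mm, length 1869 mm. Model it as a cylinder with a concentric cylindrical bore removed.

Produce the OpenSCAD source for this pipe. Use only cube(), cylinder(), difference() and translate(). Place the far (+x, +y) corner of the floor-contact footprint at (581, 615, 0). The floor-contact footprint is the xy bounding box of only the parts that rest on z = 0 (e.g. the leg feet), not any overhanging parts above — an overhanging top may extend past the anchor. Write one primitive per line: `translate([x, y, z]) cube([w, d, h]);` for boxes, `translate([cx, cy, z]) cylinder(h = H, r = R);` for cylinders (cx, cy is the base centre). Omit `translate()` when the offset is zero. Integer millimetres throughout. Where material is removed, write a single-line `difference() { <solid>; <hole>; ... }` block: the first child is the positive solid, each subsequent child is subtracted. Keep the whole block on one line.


difference() { translate([512, 546, 0]) cylinder(h = 1869, r = 69); translate([512, 546, 0]) cylinder(h = 1869, r = 45); }


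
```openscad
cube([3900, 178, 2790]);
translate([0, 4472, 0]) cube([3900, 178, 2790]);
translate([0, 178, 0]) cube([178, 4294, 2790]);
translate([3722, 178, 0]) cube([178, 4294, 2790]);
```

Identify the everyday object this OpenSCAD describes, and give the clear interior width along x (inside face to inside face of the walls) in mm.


A house (or room) frame. The interior width is 3544 mm.

Four 2790 mm walls enclosing a rectangle with no floor or roof — a room or house frame. Outside width is 3900 mm and wall thickness is 178 mm, so the interior width is 3900 − 2 × 178 = 3544 mm.


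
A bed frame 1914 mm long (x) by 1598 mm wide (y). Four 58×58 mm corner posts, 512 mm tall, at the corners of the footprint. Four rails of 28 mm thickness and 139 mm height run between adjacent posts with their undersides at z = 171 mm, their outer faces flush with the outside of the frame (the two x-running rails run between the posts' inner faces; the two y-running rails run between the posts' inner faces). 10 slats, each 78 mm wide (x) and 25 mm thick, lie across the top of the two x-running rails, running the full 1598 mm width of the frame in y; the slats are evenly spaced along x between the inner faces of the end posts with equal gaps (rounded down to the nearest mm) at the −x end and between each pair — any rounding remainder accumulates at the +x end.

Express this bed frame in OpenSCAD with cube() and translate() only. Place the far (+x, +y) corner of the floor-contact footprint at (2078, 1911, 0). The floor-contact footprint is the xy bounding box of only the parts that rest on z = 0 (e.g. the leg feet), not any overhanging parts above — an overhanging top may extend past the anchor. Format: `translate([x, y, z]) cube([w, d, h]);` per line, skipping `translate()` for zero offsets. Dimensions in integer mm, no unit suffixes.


translate([164, 313, 0]) cube([58, 58, 512]);
translate([164, 1853, 0]) cube([58, 58, 512]);
translate([2020, 313, 0]) cube([58, 58, 512]);
translate([2020, 1853, 0]) cube([58, 58, 512]);
translate([222, 313, 171]) cube([1798, 28, 139]);
translate([222, 1883, 171]) cube([1798, 28, 139]);
translate([164, 371, 171]) cube([28, 1482, 139]);
translate([2050, 371, 171]) cube([28, 1482, 139]);
translate([314, 313, 310]) cube([78, 1598, 25]);
translate([484, 313, 310]) cube([78, 1598, 25]);
translate([654, 313, 310]) cube([78, 1598, 25]);
translate([824, 313, 310]) cube([78, 1598, 25]);
translate([994, 313, 310]) cube([78, 1598, 25]);
translate([1164, 313, 310]) cube([78, 1598, 25]);
translate([1334, 313, 310]) cube([78, 1598, 25]);
translate([1504, 313, 310]) cube([78, 1598, 25]);
translate([1674, 313, 310]) cube([78, 1598, 25]);
translate([1844, 313, 310]) cube([78, 1598, 25]);


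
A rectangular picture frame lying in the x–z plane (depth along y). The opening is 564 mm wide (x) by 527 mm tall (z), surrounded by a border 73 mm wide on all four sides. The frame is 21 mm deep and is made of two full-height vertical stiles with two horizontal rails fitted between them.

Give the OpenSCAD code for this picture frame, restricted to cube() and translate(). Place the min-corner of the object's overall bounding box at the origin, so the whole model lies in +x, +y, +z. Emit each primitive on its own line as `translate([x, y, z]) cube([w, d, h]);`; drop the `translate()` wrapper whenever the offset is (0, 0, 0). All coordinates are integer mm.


cube([73, 21, 673]);
translate([637, 0, 0]) cube([73, 21, 673]);
translate([73, 0, 0]) cube([564, 21, 73]);
translate([73, 0, 600]) cube([564, 21, 73]);


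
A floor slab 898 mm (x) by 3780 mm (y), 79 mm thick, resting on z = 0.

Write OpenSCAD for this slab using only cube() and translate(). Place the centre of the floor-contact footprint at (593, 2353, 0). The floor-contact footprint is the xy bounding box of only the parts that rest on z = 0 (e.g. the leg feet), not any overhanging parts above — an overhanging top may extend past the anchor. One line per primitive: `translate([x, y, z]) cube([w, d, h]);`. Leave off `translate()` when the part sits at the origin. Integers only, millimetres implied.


translate([144, 463, 0]) cube([898, 3780, 79]);


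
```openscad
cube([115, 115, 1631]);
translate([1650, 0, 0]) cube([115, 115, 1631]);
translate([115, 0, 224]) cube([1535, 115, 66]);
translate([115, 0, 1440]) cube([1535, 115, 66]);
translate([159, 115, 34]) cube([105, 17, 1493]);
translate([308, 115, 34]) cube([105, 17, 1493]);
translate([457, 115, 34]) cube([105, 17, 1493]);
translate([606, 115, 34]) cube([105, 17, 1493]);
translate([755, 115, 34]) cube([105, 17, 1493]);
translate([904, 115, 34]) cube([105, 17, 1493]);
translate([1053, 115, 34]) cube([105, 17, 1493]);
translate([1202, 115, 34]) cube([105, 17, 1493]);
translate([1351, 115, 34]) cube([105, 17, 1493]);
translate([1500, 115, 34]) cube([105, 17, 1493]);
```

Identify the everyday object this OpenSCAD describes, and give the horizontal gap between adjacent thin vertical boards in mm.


A fence section. The picket gap is 44 mm.

Two posts, two rails, 10 pickets — a fence section. Span 1535 mm holds 10 pickets of 105 mm with 11 equal gaps: ⌊(1535 − 10·105) / 11⌋ = 44 mm.


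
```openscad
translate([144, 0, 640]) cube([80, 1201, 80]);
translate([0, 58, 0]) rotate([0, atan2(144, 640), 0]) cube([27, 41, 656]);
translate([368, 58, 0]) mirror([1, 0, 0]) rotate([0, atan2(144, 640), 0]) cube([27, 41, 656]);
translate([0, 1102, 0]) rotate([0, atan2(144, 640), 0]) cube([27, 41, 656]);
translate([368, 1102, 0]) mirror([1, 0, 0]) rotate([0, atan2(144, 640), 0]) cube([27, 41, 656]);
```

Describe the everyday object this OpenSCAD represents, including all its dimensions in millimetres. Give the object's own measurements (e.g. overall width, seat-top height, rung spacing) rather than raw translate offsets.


A sawhorse. A 80×1201×80 mm beam (x, y, z) sits on two A-frame leg pairs. Each pair is two raked legs of 27×41 mm section (41 mm along y) splaying symmetrically in x. Each leg rises 640 mm vertically over 144 mm of horizontal reach and is 656 mm long along its own axis. Every leg's outer bottom edge rests on the floor and its outer top edge meets a bottom edge of the beam — the left legs (tilting toward +x) meet the beam's −x bottom edge, the right legs (their mirror images, tilting toward −x) meet its +x bottom edge — so the leg tops tuck under the beam, the beam's underside is 640 mm above the floor, and the feet are 368 mm apart outside-to-outside with the beam centred between them. The two leg pairs are set in 58 mm from either end of the beam.


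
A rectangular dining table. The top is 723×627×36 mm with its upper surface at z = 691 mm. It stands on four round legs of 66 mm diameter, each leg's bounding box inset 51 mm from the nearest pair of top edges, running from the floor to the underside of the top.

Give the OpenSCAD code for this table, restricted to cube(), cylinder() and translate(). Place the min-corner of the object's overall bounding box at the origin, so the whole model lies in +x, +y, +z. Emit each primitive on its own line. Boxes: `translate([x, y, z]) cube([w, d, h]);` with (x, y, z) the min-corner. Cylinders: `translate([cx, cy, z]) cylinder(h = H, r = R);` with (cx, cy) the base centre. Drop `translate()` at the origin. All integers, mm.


translate([0, 0, 655]) cube([723, 627, 36]);
translate([84, 84, 0]) cylinder(h = 655, r = 33);
translate([639, 84, 0]) cylinder(h = 655, r = 33);
translate([84, 543, 0]) cylinder(h = 655, r = 33);
translate([639, 543, 0]) cylinder(h = 655, r = 33);


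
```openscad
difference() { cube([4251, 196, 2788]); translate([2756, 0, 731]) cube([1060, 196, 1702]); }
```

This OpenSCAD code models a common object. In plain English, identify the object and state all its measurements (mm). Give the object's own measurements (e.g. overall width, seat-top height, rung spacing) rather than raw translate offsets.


A wall 4251 mm long (x), 196 mm thick (y), 2788 mm tall, with a rectangular window opening cut through it. The opening is 1060 mm wide and 1702 mm tall; its sill is at z = 731 mm and its near (−x) edge is 2756 mm from the wall's −x end. The opening passes through the full wall thickness.


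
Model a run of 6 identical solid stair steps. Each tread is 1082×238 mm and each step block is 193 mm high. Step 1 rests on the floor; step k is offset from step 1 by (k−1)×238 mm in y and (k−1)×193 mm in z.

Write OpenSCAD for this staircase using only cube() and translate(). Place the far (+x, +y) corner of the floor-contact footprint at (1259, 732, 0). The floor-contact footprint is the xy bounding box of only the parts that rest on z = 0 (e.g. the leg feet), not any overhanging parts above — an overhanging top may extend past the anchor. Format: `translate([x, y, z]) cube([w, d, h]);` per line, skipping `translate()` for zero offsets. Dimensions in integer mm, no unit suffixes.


translate([177, 494, 0]) cube([1082, 238, 193]);
translate([177, 732, 193]) cube([1082, 238, 193]);
translate([177, 970, 386]) cube([1082, 238, 193]);
translate([177, 1208, 579]) cube([1082, 238, 193]);
translate([177, 1446, 772]) cube([1082, 238, 193]);
translate([177, 1684, 965]) cube([1082, 238, 193]);


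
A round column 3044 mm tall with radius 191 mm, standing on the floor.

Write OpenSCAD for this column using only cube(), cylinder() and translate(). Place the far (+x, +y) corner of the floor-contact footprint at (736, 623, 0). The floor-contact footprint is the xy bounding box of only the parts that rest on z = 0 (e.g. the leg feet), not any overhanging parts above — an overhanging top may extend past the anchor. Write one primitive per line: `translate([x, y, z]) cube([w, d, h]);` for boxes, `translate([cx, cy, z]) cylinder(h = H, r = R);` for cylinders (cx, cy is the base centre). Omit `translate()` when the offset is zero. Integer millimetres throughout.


translate([545, 432, 0]) cylinder(h = 3044, r = 191);


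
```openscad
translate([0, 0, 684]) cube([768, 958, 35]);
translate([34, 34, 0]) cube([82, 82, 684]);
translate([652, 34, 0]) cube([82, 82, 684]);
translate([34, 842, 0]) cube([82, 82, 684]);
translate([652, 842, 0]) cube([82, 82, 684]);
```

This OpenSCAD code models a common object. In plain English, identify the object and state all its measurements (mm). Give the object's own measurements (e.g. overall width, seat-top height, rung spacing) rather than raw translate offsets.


A table: top 768 mm (x) × 958 mm (y), 35 mm thick, upper face at z = 719 mm, on four 82×82 mm square legs, each inset 34 mm from the nearest pair of top edges from z = 0 to the bottom of the top.


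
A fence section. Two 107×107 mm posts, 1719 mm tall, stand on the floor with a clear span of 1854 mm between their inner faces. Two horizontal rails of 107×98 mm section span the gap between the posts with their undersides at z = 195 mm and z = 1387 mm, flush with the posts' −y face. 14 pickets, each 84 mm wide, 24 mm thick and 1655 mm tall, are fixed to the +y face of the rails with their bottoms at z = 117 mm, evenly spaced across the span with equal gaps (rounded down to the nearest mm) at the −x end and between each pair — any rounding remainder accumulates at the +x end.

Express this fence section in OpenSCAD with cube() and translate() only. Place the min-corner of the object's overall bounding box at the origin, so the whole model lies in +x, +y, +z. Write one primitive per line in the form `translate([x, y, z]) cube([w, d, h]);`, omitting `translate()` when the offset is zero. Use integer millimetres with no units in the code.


cube([107, 107, 1719]);
translate([1961, 0, 0]) cube([107, 107, 1719]);
translate([107, 0, 195]) cube([1854, 107, 98]);
translate([107, 0, 1387]) cube([1854, 107, 98]);
translate([152, 107, 117]) cube([84, 24, 1655]);
translate([281, 107, 117]) cube([84, 24, 1655]);
translate([410, 107, 117]) cube([84, 24, 1655]);
translate([539, 107, 117]) cube([84, 24, 1655]);
translate([668, 107, 117]) cube([84, 24, 1655]);
translate([797, 107, 117]) cube([84, 24, 1655]);
translate([926, 107, 117]) cube([84, 24, 1655]);
translate([1055, 107, 117]) cube([84, 24, 1655]);
translate([1184, 107, 117]) cube([84, 24, 1655]);
translate([1313, 107, 117]) cube([84, 24, 1655]);
translate([1442, 107, 117]) cube([84, 24, 1655]);
translate([1571, 107, 117]) cube([84, 24, 1655]);
translate([1700, 107, 117]) cube([84, 24, 1655]);
translate([1829, 107, 117]) cube([84, 24, 1655]);


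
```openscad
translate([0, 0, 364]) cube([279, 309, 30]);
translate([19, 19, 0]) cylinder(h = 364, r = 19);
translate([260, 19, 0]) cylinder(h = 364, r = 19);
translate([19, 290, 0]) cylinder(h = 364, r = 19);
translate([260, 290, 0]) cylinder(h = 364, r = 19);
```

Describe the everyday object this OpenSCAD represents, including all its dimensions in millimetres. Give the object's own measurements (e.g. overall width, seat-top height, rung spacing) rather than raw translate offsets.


A four-legged stool. The seat is a 279×309×30 mm slab whose top surface is at z = 394 mm; four round legs, each 38 mm in diameter, run from the floor (z = 0) to the underside of the seat, each leg's axis is inset half a diameter from the nearest pair of seat edges (so the leg's bounding box is flush with the corner).


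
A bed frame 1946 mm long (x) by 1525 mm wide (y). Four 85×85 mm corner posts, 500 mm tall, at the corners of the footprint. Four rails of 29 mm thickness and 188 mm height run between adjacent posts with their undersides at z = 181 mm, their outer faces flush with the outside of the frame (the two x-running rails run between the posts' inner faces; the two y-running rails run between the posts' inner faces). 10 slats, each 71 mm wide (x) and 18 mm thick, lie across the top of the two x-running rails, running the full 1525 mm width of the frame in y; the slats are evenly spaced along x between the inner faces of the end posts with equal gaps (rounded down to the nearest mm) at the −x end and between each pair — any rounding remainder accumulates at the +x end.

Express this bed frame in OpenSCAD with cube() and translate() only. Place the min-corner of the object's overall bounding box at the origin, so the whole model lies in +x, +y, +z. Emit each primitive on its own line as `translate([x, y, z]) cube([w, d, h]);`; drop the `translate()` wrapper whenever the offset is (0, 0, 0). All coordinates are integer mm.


cube([85, 85, 500]);
translate([0, 1440, 0]) cube([85, 85, 500]);
translate([1861, 0, 0]) cube([85, 85, 500]);
translate([1861, 1440, 0]) cube([85, 85, 500]);
translate([85, 0, 181]) cube([1776, 29, 188]);
translate([85, 1496, 181]) cube([1776, 29, 188]);
translate([0, 85, 181]) cube([29, 1355, 188]);
translate([1917, 85, 181]) cube([29, 1355, 188]);
translate([181, 0, 369]) cube([71, 1525, 18]);
translate([348, 0, 369]) cube([71, 1525, 18]);
translate([515, 0, 369]) cube([71, 1525, 18]);
translate([682, 0, 369]) cube([71, 1525, 18]);
translate([849, 0, 369]) cube([71, 1525, 18]);
translate([1016, 0, 369]) cube([71, 1525, 18]);
translate([1183, 0, 369]) cube([71, 1525, 18]);
translate([1350, 0, 369]) cube([71, 1525, 18]);
translate([1517, 0, 369]) cube([71, 1525, 18]);
translate([1684, 0, 369]) cube([71, 1525, 18]);


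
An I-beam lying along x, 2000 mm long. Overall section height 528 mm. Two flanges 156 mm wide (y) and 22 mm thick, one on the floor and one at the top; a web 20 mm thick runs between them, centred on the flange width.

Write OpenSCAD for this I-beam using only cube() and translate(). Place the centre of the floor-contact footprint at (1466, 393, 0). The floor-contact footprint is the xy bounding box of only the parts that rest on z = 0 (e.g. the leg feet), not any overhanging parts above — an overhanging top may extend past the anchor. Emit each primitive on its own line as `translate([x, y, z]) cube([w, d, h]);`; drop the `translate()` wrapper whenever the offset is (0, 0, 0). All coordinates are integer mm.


translate([466, 315, 0]) cube([2000, 156, 22]);
translate([466, 383, 22]) cube([2000, 20, 484]);
translate([466, 315, 506]) cube([2000, 156, 22]);


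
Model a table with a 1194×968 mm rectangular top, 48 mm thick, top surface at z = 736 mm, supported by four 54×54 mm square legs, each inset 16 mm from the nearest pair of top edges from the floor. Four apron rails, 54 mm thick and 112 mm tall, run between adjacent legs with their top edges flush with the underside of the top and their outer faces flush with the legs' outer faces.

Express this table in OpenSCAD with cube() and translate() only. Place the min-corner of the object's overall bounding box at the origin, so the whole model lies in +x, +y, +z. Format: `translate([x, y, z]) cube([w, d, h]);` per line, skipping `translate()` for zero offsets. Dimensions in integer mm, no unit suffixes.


// leg_h = 736 - 48 = 688
// apron z = 688 - 112 = 576
translate([0, 0, 688]) cube([1194, 968, 48]);
translate([16, 16, 0]) cube([54, 54, 688]);
translate([1124, 16, 0]) cube([54, 54, 688]);
translate([16, 898, 0]) cube([54, 54, 688]);
translate([1124, 898, 0]) cube([54, 54, 688]);
translate([70, 16, 576]) cube([1054, 54, 112]);
translate([70, 898, 576]) cube([1054, 54, 112]);
translate([16, 70, 576]) cube([54, 828, 112]);
translate([1124, 70, 576]) cube([54, 828, 112]);


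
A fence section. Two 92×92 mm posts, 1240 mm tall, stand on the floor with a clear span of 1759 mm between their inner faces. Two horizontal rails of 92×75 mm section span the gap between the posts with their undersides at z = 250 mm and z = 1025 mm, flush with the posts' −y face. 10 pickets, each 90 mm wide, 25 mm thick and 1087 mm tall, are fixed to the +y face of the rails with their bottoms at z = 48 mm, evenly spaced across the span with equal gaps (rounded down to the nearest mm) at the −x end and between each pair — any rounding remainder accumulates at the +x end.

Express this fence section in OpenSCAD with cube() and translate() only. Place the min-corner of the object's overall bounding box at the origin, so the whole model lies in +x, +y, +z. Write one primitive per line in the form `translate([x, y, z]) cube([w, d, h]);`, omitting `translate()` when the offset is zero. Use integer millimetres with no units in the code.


cube([92, 92, 1240]);
translate([1851, 0, 0]) cube([92, 92, 1240]);
translate([92, 0, 250]) cube([1759, 92, 75]);
translate([92, 0, 1025]) cube([1759, 92, 75]);
translate([170, 92, 48]) cube([90, 25, 1087]);
translate([338, 92, 48]) cube([90, 25, 1087]);
translate([506, 92, 48]) cube([90, 25, 1087]);
translate([674, 92, 48]) cube([90, 25, 1087]);
translate([842, 92, 48]) cube([90, 25, 1087]);
translate([1010, 92, 48]) cube([90, 25, 1087]);
translate([1178, 92, 48]) cube([90, 25, 1087]);
translate([1346, 92, 48]) cube([90, 25, 1087]);
translate([1514, 92, 48]) cube([90, 25, 1087]);
translate([1682, 92, 48]) cube([90, 25, 1087]);


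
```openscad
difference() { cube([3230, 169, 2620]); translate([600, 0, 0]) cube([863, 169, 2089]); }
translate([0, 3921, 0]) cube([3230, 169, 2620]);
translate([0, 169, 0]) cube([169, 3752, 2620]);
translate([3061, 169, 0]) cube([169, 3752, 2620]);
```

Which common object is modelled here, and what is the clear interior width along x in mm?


A single room. The interior width is 2892 mm.

Four walls enclosing a rectangle with a door in the front wall — a room. Outside width 3230 minus two 169 mm walls gives 2892 mm.


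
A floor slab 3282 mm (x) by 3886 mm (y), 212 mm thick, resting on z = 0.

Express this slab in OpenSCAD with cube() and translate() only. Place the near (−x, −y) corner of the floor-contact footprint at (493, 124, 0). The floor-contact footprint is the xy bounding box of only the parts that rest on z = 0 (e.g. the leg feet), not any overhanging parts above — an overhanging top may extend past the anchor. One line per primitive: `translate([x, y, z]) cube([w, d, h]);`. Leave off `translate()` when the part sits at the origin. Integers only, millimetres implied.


translate([493, 124, 0]) cube([3282, 3886, 212]);


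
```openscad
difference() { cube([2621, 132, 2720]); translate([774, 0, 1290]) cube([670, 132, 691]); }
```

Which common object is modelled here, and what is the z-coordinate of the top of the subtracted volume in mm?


A wall with a window opening. The window head height is 1981 mm.

A wall with a rectangular opening subtracted — a window. Sill at z = 1290, opening 691 mm tall, so the head is at 1290 + 691 = 1981 mm.


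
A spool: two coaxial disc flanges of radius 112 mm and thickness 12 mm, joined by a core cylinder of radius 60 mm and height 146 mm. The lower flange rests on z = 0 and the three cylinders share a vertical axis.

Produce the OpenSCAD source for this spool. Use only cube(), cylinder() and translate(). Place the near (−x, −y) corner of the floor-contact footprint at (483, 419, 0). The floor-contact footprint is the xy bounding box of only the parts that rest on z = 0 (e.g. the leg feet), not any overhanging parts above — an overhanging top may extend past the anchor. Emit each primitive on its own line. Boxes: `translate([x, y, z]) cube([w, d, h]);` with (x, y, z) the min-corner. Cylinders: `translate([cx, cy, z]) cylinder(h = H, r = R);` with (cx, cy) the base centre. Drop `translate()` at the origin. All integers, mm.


translate([595, 531, 0]) cylinder(h = 12, r = 112);
translate([595, 531, 12]) cylinder(h = 146, r = 60);
translate([595, 531, 158]) cylinder(h = 12, r = 112);


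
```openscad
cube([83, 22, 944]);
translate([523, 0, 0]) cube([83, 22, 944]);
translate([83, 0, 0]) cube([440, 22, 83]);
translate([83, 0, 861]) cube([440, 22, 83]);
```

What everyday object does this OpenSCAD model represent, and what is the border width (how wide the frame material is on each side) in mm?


A picture frame. The border width is 83 mm.

Four thin pieces enclosing a rectangular opening — a picture frame. The two full-height stiles are 944 mm tall; the top rail sits at z = 861 and is 83 mm tall, so the border above the opening is 944 − 861 = 83 mm, matching the stile x-width.


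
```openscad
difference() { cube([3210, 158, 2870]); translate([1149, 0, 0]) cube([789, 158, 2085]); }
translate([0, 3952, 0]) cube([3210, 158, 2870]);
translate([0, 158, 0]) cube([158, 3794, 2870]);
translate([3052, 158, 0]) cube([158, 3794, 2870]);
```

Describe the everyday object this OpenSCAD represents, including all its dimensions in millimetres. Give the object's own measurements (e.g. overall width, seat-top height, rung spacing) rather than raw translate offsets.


A single room: four walls, each 2870 mm tall and 158 mm thick, enclosing an outside footprint 3210×4110 mm (x × y), no floor or roof. The front and back walls (−y and +y sides) run the full x-width; the side walls fit between their inner faces. A door opening 789 mm wide and 2085 mm tall is cut through the front wall from the floor up, its −x edge 1149 mm from the wall's −x end.


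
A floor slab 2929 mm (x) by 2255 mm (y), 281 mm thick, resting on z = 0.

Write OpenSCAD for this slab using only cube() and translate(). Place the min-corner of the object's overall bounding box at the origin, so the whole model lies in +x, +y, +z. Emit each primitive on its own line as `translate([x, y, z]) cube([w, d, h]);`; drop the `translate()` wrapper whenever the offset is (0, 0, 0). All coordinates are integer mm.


cube([2929, 2255, 281]);


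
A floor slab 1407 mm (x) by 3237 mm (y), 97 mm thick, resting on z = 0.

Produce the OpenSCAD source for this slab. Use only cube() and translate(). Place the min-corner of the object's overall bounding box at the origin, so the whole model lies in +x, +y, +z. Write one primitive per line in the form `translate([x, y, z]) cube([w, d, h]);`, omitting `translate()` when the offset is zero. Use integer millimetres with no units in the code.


cube([1407, 3237, 97]);


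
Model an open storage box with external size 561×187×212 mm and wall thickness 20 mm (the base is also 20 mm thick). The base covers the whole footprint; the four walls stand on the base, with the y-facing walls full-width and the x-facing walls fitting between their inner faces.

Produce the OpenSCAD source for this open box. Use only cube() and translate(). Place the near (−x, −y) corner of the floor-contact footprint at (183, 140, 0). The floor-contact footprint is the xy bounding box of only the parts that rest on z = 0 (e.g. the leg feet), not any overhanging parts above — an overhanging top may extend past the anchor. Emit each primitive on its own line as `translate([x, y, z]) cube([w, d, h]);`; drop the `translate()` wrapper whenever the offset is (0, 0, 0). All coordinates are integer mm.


translate([183, 140, 0]) cube([561, 187, 20]);
translate([183, 140, 20]) cube([561, 20, 192]);
translate([183, 307, 20]) cube([561, 20, 192]);
translate([183, 160, 20]) cube([20, 147, 192]);
translate([724, 160, 20]) cube([20, 147, 192]);


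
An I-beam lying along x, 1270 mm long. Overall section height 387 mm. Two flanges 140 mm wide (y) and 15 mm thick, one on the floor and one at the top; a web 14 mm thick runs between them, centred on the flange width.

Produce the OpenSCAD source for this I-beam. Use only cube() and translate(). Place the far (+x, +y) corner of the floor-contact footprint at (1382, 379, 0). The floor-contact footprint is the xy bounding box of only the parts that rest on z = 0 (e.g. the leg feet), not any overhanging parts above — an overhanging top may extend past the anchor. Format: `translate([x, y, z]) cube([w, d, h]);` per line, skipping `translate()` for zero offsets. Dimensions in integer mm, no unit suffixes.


translate([112, 239, 0]) cube([1270, 140, 15]);
translate([112, 302, 15]) cube([1270, 14, 357]);
translate([112, 239, 372]) cube([1270, 140, 15]);
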